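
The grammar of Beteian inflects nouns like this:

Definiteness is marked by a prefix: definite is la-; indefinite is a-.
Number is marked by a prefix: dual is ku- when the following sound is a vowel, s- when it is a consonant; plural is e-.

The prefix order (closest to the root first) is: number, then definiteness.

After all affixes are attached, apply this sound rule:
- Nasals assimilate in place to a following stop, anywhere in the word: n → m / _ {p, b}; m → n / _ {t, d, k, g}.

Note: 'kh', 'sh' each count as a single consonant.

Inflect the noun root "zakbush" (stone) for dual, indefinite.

aszakbush

Attach number dual s- (before consonant 'z') → szakbush.
Attach definiteness indefinite a- → aszakbush.
Nasal assimilation: no change.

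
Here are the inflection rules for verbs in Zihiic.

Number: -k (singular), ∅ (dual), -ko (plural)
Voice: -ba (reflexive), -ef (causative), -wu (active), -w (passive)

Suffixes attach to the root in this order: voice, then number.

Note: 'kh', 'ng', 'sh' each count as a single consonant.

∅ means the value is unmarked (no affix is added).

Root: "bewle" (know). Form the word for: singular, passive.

bewlewk

Attach voice passive -w → bewlew.
Attach number singular -k → bewlewk.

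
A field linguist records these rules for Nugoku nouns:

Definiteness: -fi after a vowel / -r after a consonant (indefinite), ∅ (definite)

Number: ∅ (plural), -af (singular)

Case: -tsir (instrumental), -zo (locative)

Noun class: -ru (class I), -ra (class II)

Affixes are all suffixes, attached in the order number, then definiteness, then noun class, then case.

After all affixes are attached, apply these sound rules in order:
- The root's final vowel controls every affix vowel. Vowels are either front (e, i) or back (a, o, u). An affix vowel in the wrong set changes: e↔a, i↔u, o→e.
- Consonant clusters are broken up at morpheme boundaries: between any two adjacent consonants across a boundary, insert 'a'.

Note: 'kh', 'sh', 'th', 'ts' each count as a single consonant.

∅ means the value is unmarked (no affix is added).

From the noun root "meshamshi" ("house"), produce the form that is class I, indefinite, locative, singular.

meshamshiefararize

Attach number singular -af → meshamshiaf.
Attach definiteness indefinite -r (after consonant 'f') → meshamshiafr.
Attach noun class class I -ru → meshamshiafrru.
Attach case locative -zo → meshamshiafrruzo.
Apply vowel harmony: meshamshiafrruzo → meshamshiefrrize.
Apply epenthesis: meshamshiefrrize → meshamshiefararize.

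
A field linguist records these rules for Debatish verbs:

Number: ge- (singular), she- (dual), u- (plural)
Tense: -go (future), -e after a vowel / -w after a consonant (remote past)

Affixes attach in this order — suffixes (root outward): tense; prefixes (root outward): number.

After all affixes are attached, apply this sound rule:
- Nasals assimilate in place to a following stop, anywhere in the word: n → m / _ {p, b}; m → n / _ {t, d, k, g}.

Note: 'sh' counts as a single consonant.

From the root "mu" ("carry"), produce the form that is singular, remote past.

gemue

Attach tense remote past -e (after vowel 'u') → mue.
Attach number singular ge- → gemue.
Nasal assimilation: no change.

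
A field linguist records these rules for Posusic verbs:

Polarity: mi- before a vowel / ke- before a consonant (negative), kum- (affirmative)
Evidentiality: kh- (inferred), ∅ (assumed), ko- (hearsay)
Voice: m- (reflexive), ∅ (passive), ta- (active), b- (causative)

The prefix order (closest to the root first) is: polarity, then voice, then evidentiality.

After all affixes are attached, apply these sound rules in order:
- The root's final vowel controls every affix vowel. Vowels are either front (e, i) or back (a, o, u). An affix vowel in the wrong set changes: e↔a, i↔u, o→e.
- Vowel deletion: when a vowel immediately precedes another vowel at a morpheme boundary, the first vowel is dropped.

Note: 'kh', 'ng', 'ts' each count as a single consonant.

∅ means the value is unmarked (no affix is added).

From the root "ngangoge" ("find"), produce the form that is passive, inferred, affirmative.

Attach polarity affirmative kum- → kumngangoge.
voice = passive: zero marking, form stays kumngangoge.
Attach evidentiality inferred kh- → khkumngangoge.
Apply vowel harmony: khkumngangoge → khkimngangoge.
Vowel deletion: no change.

khkimngangoge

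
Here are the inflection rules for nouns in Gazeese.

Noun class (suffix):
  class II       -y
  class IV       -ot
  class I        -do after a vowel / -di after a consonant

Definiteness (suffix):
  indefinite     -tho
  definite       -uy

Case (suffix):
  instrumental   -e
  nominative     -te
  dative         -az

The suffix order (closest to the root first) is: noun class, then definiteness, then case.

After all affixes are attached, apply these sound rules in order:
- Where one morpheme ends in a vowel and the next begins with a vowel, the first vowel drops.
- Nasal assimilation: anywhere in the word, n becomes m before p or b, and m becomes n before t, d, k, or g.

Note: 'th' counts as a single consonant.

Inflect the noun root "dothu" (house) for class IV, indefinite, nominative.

Attach noun class class IV -ot → dothuot.
Attach definiteness indefinite -tho → dothuottho.
Attach case nominative -te → dothuotthote.
Apply vowel deletion: dothuotthote → dothotthote.
Nasal assimilation: no change.

dothotthote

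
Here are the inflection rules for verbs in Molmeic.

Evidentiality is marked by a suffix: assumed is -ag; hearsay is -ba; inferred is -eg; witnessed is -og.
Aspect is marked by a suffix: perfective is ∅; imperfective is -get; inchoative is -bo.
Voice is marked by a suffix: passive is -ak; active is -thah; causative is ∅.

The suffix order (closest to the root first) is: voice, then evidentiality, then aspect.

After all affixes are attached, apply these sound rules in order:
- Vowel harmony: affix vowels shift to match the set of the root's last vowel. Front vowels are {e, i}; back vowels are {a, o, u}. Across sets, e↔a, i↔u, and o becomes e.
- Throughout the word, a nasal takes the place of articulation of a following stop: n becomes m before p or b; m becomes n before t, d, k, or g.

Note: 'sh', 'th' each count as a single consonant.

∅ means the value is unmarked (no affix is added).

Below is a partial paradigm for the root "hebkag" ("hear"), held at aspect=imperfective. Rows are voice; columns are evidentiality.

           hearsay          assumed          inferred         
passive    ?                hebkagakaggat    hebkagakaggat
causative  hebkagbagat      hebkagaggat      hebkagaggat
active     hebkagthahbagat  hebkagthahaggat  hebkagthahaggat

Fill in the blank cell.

hebkagakbagat

Attach voice passive -ak → hebkagak.
Attach evidentiality hearsay -ba → hebkagakba.
Attach aspect imperfective -get → hebkagakbaget.
Apply vowel harmony: hebkagakbaget → hebkagakbagat.
Nasal assimilation: no change.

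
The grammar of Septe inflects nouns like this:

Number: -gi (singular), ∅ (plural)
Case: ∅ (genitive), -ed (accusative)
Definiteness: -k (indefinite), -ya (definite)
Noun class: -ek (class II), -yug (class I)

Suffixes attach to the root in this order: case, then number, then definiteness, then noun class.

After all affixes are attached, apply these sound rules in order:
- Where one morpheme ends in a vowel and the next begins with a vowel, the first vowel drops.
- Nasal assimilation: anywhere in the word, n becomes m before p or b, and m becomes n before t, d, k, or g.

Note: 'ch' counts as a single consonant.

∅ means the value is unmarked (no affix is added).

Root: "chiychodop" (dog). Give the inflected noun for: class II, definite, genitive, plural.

case = genitive: zero marking, form stays chiychodop.
number = plural: zero marking, form stays chiychodop.
Attach definiteness definite -ya → chiychodopya.
Attach noun class class II -ek → chiychodopyaek.
Apply vowel deletion: chiychodopyaek → chiychodopyek.
Nasal assimilation: no change.

chiychodopyek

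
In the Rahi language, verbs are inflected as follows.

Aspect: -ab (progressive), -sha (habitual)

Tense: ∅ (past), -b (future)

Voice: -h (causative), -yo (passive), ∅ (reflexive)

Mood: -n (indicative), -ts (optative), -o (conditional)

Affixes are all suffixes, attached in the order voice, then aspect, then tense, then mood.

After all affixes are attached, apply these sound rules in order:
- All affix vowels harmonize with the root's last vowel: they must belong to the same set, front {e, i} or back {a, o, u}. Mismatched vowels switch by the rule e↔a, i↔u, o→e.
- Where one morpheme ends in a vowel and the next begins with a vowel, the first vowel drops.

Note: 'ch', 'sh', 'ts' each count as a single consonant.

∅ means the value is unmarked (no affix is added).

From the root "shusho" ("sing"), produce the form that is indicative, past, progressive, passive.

Attach voice passive -yo → shushoyo.
Attach aspect progressive -ab → shushoyoab.
tense = past: zero marking, form stays shushoyoab.
Attach mood indicative -n → shushoyoabn.
Vowel harmony: no change.
Apply vowel deletion: shushoyoabn → shushoyabn.

shushoyabn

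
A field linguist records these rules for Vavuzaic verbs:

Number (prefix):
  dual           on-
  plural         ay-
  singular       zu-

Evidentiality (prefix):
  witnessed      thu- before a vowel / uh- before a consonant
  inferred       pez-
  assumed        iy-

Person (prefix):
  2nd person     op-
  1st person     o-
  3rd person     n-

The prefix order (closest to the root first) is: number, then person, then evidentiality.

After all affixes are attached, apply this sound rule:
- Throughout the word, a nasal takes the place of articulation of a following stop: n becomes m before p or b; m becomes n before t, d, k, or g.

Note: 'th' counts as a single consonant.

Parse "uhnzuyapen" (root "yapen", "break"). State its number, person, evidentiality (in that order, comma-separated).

Segment: uh-n-zu-yapen.
number: zu- → singular.
person: n- → 3rd person.
evidentiality: thu/uh- → witnessed.

singular, 3rd person, witnessed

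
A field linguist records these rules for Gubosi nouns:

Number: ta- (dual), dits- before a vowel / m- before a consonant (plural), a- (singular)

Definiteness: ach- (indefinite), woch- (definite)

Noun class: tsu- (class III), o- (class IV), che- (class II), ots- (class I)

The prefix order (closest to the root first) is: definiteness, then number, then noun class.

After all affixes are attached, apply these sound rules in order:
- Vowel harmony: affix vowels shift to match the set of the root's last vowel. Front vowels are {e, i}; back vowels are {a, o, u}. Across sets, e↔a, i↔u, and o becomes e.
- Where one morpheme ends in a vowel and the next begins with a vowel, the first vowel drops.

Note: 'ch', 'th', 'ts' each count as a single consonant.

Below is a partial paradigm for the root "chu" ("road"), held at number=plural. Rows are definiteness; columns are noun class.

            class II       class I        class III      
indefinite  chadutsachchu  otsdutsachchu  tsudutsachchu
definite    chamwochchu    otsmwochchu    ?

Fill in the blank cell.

Attach definiteness definite woch- → wochchu.
Attach number plural m- (before consonant 'w') → mwochchu.
Attach noun class class III tsu- → tsumwochchu.
Vowel harmony: no change.
Vowel deletion: no change.

tsumwochchu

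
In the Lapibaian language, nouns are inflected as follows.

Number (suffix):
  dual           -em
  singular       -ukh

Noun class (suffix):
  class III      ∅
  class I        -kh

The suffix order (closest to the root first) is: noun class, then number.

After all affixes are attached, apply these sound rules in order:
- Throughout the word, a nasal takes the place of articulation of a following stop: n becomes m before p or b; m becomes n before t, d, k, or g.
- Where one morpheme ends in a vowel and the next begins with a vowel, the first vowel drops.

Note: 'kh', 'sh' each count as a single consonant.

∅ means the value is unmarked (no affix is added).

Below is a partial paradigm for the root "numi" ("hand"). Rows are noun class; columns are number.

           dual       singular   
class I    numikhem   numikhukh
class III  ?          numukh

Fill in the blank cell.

numem

noun class = class III: zero marking, form stays numi.
Attach number dual -em → numiem.
Nasal assimilation: no change.
Apply vowel deletion: numiem → numem.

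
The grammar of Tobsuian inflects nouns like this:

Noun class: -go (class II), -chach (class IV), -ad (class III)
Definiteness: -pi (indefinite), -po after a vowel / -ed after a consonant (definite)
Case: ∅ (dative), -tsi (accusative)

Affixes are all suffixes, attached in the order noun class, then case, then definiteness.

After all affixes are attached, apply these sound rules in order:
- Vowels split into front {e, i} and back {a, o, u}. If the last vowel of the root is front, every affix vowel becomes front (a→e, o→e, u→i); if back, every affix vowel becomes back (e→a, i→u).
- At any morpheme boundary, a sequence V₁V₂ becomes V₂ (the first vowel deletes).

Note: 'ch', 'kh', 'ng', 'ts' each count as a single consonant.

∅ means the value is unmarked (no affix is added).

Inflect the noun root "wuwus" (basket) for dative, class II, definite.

wuwusgopo

Attach noun class class II -go → wuwusgo.
case = dative: zero marking, form stays wuwusgo.
Attach definiteness definite -po (after vowel 'o') → wuwusgopo.
Vowel harmony: no change.
Vowel deletion: no change.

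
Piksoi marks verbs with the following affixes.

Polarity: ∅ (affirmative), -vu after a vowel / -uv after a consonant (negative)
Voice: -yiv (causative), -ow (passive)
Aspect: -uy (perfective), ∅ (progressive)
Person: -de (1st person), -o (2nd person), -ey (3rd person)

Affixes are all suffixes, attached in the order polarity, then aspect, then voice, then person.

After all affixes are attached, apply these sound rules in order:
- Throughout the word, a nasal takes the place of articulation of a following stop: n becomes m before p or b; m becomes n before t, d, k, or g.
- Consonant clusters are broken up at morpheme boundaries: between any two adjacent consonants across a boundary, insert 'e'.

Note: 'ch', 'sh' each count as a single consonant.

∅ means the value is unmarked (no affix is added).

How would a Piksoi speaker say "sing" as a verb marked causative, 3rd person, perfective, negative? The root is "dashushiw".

Attach polarity negative -uv (after consonant 'w') → dashushiwuv.
Attach aspect perfective -uy → dashushiwuvuy.
Attach voice causative -yiv → dashushiwuvuyyiv.
Attach person 3rd person -ey → dashushiwuvuyyivey.
Nasal assimilation: no change.
Apply epenthesis: dashushiwuvuyyivey → dashushiwuvuyeyivey.

dashushiwuvuyeyivey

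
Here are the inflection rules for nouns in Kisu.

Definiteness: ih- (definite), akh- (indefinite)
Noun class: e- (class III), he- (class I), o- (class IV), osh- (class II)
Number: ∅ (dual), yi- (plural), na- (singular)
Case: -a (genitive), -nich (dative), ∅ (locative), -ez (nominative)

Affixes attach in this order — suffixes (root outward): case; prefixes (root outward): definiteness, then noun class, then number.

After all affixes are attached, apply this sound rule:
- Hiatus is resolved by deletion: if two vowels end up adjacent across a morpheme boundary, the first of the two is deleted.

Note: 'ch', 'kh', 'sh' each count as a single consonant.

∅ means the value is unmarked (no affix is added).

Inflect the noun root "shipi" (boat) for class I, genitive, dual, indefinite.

Attach case genitive -a → shipia.
Attach definiteness indefinite akh- → akhshipia.
Attach noun class class I he- → heakhshipia.
number = dual: zero marking, form stays heakhshipia.
Apply vowel deletion: heakhshipia → hakhshipa.

hakhshipa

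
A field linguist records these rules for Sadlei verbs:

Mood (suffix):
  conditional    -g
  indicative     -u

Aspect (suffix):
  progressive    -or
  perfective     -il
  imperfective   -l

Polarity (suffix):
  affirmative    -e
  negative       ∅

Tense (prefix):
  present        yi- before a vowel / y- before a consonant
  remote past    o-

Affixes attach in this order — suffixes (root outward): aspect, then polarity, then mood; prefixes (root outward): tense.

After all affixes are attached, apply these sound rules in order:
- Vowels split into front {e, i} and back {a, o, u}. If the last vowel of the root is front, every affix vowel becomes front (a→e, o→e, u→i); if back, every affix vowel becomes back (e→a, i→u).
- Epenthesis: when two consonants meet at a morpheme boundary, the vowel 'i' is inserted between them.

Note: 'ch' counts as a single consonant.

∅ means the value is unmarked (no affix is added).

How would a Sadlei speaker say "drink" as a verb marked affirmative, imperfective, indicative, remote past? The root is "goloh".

Attach aspect imperfective -l → golohl.
Attach tense remote past o- → ogolohl.
Attach polarity affirmative -e → ogolohle.
Attach mood indicative -u → ogolohleu.
Apply vowel harmony: ogolohleu → ogolohlau.
Apply epenthesis: ogolohlau → ogolohilau.

ogolohilau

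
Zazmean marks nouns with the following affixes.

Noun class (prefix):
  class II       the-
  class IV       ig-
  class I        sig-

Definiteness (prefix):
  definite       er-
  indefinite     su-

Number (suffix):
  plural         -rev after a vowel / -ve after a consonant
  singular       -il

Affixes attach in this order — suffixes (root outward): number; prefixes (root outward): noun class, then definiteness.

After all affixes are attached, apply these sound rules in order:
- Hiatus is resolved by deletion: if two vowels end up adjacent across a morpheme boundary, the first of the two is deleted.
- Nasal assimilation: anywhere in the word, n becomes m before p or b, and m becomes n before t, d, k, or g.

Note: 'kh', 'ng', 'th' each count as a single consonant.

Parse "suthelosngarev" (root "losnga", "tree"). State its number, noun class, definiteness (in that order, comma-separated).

Segment: su-the-losnga-rev.
number: -rev/ve → plural.
noun class: the- → class II.
definiteness: su- → indefinite.

plural, class II, indefinite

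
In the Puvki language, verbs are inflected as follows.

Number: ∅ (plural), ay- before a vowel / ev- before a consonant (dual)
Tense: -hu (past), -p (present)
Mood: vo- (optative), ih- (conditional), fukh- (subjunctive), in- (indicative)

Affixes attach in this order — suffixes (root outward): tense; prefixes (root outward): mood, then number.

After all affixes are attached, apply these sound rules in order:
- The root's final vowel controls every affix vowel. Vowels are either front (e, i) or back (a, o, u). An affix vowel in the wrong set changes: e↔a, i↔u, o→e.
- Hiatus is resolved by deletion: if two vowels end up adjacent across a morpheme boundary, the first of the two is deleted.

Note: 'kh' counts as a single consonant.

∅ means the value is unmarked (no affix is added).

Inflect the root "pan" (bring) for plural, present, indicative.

unpanp

Attach tense present -p → panp.
Attach mood indicative in- → inpanp.
number = plural: zero marking, form stays inpanp.
Apply vowel harmony: inpanp → unpanp.
Vowel deletion: no change.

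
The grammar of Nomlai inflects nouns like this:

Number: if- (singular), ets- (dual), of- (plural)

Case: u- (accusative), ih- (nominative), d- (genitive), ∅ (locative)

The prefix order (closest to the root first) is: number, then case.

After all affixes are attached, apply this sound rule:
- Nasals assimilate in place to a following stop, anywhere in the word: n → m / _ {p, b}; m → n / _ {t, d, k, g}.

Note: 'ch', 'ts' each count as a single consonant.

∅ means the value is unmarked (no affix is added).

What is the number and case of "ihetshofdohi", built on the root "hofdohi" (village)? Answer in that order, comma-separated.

dual, nominative

Segment: ih-ets-hofdohi.
number: ets- → dual.
case: ih- → nominative.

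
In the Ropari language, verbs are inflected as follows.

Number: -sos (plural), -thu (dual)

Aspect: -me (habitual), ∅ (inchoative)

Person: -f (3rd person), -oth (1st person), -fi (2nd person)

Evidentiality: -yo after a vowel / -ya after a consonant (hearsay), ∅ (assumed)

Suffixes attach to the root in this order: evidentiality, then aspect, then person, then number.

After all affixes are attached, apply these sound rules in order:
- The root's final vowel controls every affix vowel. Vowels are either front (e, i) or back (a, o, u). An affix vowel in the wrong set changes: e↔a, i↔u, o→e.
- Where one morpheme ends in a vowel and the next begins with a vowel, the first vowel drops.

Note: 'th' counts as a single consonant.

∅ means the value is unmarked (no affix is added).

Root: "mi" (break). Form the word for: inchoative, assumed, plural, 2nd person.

evidentiality = assumed: zero marking, form stays mi.
aspect = inchoative: zero marking, form stays mi.
Attach person 2nd person -fi → mifi.
Attach number plural -sos → mifisos.
Apply vowel harmony: mifisos → mifises.
Vowel deletion: no change.

mifises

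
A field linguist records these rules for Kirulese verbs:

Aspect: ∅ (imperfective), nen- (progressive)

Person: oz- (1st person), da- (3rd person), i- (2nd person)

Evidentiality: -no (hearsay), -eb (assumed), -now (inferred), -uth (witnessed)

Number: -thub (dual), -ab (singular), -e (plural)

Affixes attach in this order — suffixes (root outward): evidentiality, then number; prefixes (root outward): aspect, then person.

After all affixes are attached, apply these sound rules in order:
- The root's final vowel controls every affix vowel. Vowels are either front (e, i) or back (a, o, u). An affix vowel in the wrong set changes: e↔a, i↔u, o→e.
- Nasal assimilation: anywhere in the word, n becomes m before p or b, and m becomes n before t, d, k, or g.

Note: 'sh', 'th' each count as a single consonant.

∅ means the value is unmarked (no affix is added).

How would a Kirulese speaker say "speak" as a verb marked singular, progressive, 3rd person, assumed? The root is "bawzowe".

denembawzoweebeb

Attach evidentiality assumed -eb → bawzoweeb.
Attach aspect progressive nen- → nenbawzoweeb.
Attach number singular -ab → nenbawzoweebab.
Attach person 3rd person da- → danenbawzoweebab.
Apply vowel harmony: danenbawzoweebab → denenbawzoweebeb.
Apply nasal assimilation: denenbawzoweebeb → denembawzoweebeb.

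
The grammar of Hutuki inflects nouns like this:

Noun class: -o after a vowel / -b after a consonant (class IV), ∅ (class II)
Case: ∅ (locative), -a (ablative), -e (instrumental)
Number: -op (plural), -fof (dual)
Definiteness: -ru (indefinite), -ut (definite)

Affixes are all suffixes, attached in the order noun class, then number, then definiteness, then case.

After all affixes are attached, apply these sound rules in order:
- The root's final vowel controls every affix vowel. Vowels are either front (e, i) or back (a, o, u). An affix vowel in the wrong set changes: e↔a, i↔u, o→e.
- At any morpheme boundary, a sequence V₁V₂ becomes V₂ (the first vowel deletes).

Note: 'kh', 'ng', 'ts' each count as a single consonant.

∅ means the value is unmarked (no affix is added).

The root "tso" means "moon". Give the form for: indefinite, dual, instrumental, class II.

tsofofra

noun class = class II: zero marking, form stays tso.
Attach number dual -fof → tsofof.
Attach definiteness indefinite -ru → tsofofru.
Attach case instrumental -e → tsofofrue.
Apply vowel harmony: tsofofrue → tsofofrua.
Apply vowel deletion: tsofofrua → tsofofra.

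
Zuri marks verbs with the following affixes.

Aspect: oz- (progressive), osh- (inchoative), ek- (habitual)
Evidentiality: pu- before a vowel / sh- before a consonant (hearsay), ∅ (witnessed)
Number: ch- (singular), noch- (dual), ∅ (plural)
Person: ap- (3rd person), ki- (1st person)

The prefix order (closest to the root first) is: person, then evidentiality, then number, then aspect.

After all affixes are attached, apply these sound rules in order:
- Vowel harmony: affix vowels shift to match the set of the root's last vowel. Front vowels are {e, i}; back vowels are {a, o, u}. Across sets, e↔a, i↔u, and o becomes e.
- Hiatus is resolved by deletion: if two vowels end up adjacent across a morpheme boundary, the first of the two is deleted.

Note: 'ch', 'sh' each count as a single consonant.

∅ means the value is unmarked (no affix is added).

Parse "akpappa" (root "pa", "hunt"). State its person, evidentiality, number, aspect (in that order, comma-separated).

Segment: ek-pu-ap-pa.
person: ap- → 3rd person.
evidentiality: pu/sh- → hearsay.
number: ∅ → plural.
aspect: ek- → habitual.

3rd person, hearsay, plural, habitual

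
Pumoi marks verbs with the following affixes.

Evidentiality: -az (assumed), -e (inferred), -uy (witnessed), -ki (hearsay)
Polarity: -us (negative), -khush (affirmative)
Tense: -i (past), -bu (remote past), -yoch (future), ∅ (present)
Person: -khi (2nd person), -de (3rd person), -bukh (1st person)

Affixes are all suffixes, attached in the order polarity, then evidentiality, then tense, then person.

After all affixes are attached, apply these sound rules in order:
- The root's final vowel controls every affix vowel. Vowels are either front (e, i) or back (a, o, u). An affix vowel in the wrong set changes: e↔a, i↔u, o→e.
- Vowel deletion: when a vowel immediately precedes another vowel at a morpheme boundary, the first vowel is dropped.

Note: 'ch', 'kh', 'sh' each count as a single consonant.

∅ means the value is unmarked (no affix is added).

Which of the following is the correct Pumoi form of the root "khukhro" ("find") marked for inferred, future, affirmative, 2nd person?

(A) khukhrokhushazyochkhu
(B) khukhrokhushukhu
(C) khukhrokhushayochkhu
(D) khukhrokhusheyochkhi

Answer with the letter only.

Attach polarity affirmative -khush → khukhrokhush.
Attach evidentiality inferred -e → khukhrokhushe.
Attach tense future -yoch → khukhrokhusheyoch.
Attach person 2nd person -khi → khukhrokhusheyochkhi.
Apply vowel harmony: khukhrokhusheyochkhi → khukhrokhushayochkhu.
Vowel deletion: no change.
So the correct form is khukhrokhushayochkhu, option (C).
(B) khukhrokhushukhu is wrong: it uses past instead of future for tense.
(D) khukhrokhusheyochkhi is wrong: it fails to apply the sound rule(s).
(A) khukhrokhushazyochkhu is wrong: it uses assumed instead of inferred for evidentiality.

C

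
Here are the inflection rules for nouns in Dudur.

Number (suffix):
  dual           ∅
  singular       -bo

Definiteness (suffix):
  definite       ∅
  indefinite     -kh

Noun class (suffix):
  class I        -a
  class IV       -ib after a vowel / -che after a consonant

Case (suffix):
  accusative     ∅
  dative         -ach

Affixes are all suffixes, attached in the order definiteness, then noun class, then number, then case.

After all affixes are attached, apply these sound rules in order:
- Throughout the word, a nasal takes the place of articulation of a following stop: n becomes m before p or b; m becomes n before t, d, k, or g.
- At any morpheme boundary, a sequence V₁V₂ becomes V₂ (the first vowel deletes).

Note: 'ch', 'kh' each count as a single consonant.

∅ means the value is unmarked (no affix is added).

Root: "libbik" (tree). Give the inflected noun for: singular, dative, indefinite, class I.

Attach definiteness indefinite -kh → libbikkh.
Attach noun class class I -a → libbikkha.
Attach number singular -bo → libbikkhabo.
Attach case dative -ach → libbikkhaboach.
Nasal assimilation: no change.
Apply vowel deletion: libbikkhaboach → libbikkhabach.

libbikkhabach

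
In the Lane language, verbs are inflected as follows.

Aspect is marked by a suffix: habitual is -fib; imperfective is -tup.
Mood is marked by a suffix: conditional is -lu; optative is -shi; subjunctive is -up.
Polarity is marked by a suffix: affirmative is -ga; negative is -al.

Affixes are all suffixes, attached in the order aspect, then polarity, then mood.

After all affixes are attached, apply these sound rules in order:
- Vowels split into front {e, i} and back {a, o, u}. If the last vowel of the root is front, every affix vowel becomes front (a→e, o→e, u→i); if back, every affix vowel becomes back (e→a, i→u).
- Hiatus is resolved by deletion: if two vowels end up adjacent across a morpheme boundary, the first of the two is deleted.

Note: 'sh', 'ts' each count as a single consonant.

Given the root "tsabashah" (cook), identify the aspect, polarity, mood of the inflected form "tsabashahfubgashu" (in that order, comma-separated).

habitual, affirmative, optative

Segment: tsabashah-fib-ga-shi.
aspect: -fib → habitual.
polarity: -ga → affirmative.
mood: -shi → optative.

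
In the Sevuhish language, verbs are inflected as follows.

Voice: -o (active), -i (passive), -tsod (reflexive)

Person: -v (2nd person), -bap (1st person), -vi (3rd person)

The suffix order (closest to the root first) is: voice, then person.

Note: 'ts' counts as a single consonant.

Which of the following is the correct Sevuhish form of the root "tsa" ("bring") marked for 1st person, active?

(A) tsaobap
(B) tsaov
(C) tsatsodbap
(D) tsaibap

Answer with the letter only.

A

Attach voice active -o → tsao.
Attach person 1st person -bap → tsaobap.
So the correct form is tsaobap, option (A).
(B) tsaov is wrong: it uses 2nd person instead of 1st person for person.
(C) tsatsodbap is wrong: it uses reflexive instead of active for voice.
(D) tsaibap is wrong: it uses passive instead of active for voice.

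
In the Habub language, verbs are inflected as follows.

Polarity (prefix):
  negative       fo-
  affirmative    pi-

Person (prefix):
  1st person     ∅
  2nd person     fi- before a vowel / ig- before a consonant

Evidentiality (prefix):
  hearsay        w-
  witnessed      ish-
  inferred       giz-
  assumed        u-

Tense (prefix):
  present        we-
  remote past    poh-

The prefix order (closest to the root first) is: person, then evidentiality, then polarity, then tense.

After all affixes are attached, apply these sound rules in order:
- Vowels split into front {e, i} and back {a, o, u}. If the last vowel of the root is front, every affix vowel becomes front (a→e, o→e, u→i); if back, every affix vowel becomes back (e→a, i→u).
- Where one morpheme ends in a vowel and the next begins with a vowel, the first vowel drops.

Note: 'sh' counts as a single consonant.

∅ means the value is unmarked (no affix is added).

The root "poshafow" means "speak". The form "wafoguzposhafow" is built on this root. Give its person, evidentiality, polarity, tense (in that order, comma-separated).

1st person, inferred, negative, present

Segment: we-fo-giz-poshafow.
person: ∅ → 1st person.
evidentiality: giz- → inferred.
polarity: fo- → negative.
tense: we- → present.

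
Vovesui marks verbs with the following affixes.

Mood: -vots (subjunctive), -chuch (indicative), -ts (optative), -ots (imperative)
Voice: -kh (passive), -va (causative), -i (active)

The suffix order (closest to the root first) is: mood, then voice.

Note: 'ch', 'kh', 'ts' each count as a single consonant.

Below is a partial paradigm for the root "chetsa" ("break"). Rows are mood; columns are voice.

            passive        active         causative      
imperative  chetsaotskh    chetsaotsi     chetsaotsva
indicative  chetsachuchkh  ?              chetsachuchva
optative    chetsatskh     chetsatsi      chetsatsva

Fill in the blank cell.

Attach mood indicative -chuch → chetsachuch.
Attach voice active -i → chetsachuchi.

chetsachuchi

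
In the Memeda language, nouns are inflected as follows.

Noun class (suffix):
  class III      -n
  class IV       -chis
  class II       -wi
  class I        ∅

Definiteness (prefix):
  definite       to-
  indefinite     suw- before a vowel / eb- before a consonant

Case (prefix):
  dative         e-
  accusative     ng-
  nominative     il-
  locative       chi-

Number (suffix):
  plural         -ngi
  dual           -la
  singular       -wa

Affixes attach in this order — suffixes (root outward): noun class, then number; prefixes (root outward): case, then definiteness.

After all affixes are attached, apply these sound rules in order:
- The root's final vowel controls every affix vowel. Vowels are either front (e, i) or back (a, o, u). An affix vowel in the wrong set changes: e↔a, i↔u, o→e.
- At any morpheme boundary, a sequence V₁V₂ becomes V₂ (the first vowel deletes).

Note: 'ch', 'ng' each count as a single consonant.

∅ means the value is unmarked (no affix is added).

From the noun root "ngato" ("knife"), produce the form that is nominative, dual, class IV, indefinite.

Attach noun class class IV -chis → ngatochis.
Attach case nominative il- → ilngatochis.
Attach definiteness indefinite suw- (before vowel 'i') → suwilngatochis.
Attach number dual -la → suwilngatochisla.
Apply vowel harmony: suwilngatochisla → suwulngatochusla.
Vowel deletion: no change.

suwulngatochusla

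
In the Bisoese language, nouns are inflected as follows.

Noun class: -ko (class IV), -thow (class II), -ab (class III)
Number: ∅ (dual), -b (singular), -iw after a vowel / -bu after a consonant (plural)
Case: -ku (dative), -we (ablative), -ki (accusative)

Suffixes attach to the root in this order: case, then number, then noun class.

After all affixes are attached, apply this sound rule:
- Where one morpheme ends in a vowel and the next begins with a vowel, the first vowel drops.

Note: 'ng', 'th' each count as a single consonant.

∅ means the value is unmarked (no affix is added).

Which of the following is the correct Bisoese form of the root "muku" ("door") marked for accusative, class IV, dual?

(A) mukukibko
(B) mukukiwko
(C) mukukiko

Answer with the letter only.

Attach case accusative -ki → mukuki.
number = dual: zero marking, form stays mukuki.
Attach noun class class IV -ko → mukukiko.
Vowel deletion: no change.
So the correct form is mukukiko, option (C).
(A) mukukibko is wrong: it uses singular instead of dual for number.
(B) mukukiwko is wrong: it uses plural instead of dual for number.

C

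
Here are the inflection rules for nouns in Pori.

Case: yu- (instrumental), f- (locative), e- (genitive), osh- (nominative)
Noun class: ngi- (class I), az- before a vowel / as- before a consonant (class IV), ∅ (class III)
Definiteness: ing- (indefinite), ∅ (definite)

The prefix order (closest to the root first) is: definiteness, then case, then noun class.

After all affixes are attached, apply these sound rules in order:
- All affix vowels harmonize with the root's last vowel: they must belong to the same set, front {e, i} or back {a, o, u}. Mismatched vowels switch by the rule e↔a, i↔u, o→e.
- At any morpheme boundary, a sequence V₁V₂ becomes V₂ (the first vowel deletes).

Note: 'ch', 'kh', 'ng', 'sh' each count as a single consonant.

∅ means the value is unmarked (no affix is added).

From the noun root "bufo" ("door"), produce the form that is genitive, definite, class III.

abufo

definiteness = definite: zero marking, form stays bufo.
Attach case genitive e- → ebufo.
noun class = class III: zero marking, form stays ebufo.
Apply vowel harmony: ebufo → abufo.
Vowel deletion: no change.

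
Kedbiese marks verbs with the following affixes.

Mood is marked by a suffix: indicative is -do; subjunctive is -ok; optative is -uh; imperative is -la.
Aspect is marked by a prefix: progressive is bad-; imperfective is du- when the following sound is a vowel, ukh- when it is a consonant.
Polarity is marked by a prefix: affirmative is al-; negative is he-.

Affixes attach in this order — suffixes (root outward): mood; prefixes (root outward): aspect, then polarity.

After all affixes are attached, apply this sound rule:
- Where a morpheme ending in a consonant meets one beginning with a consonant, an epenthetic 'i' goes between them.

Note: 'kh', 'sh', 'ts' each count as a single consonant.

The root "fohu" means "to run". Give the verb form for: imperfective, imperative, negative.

heukhifohula

Attach aspect imperfective ukh- (before consonant 'f') → ukhfohu.
Attach polarity negative he- → heukhfohu.
Attach mood imperative -la → heukhfohula.
Apply epenthesis: heukhfohula → heukhifohula.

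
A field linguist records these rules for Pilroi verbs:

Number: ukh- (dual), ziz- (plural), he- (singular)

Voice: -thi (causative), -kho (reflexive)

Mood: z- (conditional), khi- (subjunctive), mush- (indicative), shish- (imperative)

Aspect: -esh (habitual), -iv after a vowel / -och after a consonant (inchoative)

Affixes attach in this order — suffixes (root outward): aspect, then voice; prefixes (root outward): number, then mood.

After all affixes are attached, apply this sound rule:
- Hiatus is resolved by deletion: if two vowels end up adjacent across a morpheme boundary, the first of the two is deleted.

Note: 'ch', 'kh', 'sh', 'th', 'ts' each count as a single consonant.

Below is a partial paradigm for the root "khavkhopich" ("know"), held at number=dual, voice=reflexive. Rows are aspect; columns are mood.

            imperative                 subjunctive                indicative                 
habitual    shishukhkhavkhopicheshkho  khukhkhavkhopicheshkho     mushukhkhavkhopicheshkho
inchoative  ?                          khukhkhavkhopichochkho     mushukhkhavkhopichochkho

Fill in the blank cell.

Attach number dual ukh- → ukhkhavkhopich.
Attach mood imperative shish- → shishukhkhavkhopich.
Attach aspect inchoative -och (after consonant 'ch') → shishukhkhavkhopichoch.
Attach voice reflexive -kho → shishukhkhavkhopichochkho.
Vowel deletion: no change.

shishukhkhavkhopichochkho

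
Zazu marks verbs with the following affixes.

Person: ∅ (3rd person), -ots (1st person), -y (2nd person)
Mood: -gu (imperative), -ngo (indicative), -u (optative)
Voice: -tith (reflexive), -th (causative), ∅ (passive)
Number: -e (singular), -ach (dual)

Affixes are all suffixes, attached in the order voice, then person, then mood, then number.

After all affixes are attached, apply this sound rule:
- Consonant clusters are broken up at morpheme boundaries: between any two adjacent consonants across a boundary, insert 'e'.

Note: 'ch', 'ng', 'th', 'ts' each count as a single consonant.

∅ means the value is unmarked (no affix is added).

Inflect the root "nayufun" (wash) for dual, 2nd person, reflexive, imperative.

nayufunetitheyeguach

Attach voice reflexive -tith → nayufuntith.
Attach person 2nd person -y → nayufuntithy.
Attach mood imperative -gu → nayufuntithygu.
Attach number dual -ach → nayufuntithyguach.
Apply epenthesis: nayufuntithyguach → nayufunetitheyeguach.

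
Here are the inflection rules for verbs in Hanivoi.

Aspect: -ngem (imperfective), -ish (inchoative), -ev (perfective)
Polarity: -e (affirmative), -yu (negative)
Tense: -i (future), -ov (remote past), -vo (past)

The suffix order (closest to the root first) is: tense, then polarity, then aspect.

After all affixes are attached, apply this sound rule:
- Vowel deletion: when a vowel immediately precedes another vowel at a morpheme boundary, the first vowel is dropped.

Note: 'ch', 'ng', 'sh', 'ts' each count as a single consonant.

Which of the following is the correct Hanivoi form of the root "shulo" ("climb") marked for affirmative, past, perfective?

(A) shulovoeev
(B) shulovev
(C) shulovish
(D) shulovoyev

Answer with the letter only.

Attach tense past -vo → shulovo.
Attach polarity affirmative -e → shulovoe.
Attach aspect perfective -ev → shulovoeev.
Apply vowel deletion: shulovoeev → shulovev.
So the correct form is shulovev, option (B).
(C) shulovish is wrong: it uses inchoative instead of perfective for aspect.
(D) shulovoyev is wrong: it uses negative instead of affirmative for polarity.
(A) shulovoeev is wrong: it fails to apply the sound rule(s).

B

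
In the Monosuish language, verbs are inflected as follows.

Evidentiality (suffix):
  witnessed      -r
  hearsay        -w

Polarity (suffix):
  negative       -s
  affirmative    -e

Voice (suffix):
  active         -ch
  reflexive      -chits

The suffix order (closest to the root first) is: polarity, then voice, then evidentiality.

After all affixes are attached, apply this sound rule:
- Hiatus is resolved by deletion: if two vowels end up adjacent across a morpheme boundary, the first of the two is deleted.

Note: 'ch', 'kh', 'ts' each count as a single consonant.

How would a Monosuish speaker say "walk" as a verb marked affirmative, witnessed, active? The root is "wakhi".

Attach polarity affirmative -e → wakhie.
Attach voice active -ch → wakhiech.
Attach evidentiality witnessed -r → wakhiechr.
Apply vowel deletion: wakhiechr → wakhechr.

wakhechr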